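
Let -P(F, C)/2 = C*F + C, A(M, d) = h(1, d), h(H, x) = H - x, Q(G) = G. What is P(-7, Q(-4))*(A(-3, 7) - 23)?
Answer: 1392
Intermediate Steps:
A(M, d) = 1 - d
P(F, C) = -2*C - 2*C*F (P(F, C) = -2*(C*F + C) = -2*(C + C*F) = -2*C - 2*C*F)
P(-7, Q(-4))*(A(-3, 7) - 23) = (-2*(-4)*(1 - 7))*((1 - 1*7) - 23) = (-2*(-4)*(-6))*((1 - 7) - 23) = -48*(-6 - 23) = -48*(-29) = 1392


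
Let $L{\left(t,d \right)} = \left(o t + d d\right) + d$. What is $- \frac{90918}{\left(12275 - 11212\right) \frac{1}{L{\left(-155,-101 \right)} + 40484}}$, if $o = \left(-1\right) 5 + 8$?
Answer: $- \frac{4556719242}{1063} \approx -4.2867 \cdot 10^{6}$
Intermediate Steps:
$o = 3$ ($o = -5 + 8 = 3$)
$L{\left(t,d \right)} = d + d^{2} + 3 t$ ($L{\left(t,d \right)} = \left(3 t + d d\right) + d = \left(3 t + d^{2}\right) + d = \left(d^{2} + 3 t\right) + d = d + d^{2} + 3 t$)
$- \frac{90918}{\left(12275 - 11212\right) \frac{1}{L{\left(-155,-101 \right)} + 40484}} = - \frac{90918}{\left(12275 - 11212\right) \frac{1}{\left(-101 + \left(-101\right)^{2} + 3 \left(-155\right)\right) + 40484}} = - \frac{90918}{1063 \frac{1}{\left(-101 + 10201 - 465\right) + 40484}} = - \frac{90918}{1063 \frac{1}{9635 + 40484}} = - \frac{90918}{1063 \cdot \frac{1}{50119}} = - \frac{90918}{\frac{1063}{50119}} = \left(-90918\right) \frac{50119}{1063} = - \frac{4556719242}{1063}$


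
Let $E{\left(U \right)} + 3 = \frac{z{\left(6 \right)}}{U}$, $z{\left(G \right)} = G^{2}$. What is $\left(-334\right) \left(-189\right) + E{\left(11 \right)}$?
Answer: $\frac{694389}{11} \approx 63126.0$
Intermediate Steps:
$E{\left(U \right)} = -3 + \frac{36}{U}$ ($E{\left(U \right)} = -3 + \frac{6^{2}}{U} = -3 + \frac{36}{U}$)
$\left(-334\right) \left(-189\right) + E{\left(11 \right)} = \left(-334\right) \left(-189\right) - \left(3 - \frac{36}{11}\right) = 63126 + \left(-3 + 36 \cdot \frac{1}{11}\right) = 63126 + \left(-3 + \frac{36}{11}\right) = 63126 + \frac{3}{11} = \frac{694389}{11}$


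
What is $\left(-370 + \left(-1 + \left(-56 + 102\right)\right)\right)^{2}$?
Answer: $105625$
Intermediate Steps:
$\left(-370 + \left(-1 + \left(-56 + 102\right)\right)\right)^{2} = \left(-370 + \left(-1 + 46\right)\right)^{2} = \left(-370 + 45\right)^{2} = \left(-325\right)^{2} = 105625$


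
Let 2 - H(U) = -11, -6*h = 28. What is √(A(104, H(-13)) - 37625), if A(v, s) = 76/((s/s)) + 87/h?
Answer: I*√7363258/14 ≈ 193.82*I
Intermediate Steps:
h = -14/3 (h = -⅙*28 = -14/3 ≈ -4.6667)
H(U) = 13 (H(U) = 2 - 1*(-11) = 2 + 11 = 13)
A(v, s) = 803/14 (A(v, s) = 76/((s/s)) + 87/(-14/3) = 76/1 + 87*(-3/14) = 76*1 - 261/14 = 76 - 261/14 = 803/14)
√(A(104, H(-13)) - 37625) = √(803/14 - 37625) = √(-525947/14) = I*√7363258/14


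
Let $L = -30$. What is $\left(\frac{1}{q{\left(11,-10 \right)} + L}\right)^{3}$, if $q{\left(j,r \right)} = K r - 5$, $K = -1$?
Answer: $- \frac{1}{15625} \approx -6.4 \cdot 10^{-5}$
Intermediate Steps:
$q{\left(j,r \right)} = -5 - r$ ($q{\left(j,r \right)} = - r - 5 = -5 - r$)
$\left(\frac{1}{q{\left(11,-10 \right)} + L}\right)^{3} = \left(\frac{1}{\left(-5 - -10\right) - 30}\right)^{3} = \left(\frac{1}{\left(-5 + 10\right) - 30}\right)^{3} = \left(\frac{1}{5 - 30}\right)^{3} = \left(\frac{1}{-25}\right)^{3} = \left(- \frac{1}{25}\right)^{3} = - \frac{1}{15625}$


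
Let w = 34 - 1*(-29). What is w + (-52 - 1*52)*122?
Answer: -12625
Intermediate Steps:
w = 63 (w = 34 + 29 = 63)
w + (-52 - 1*52)*122 = 63 + (-52 - 1*52)*122 = 63 + (-52 - 52)*122 = 63 - 104*122 = 63 - 12688 = -12625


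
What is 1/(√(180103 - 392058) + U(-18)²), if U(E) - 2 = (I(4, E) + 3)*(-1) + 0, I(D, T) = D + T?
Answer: 169/240516 - I*√211955/240516 ≈ 0.00070266 - 0.0019142*I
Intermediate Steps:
U(E) = -5 - E (U(E) = 2 + (((4 + E) + 3)*(-1) + 0) = 2 + ((7 + E)*(-1) + 0) = 2 + ((-7 - E) + 0) = 2 + (-7 - E) = -5 - E)
1/(√(180103 - 392058) + U(-18)²) = 1/(√(180103 - 392058) + (-5 - 1*(-18))²) = 1/(√(-211955) + (-5 + 18)²) = 1/(I*√211955 + 13²) = 1/(I*√211955 + 169) = 1/(169 + I*√211955)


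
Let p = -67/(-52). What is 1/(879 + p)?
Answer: 52/45775 ≈ 0.0011360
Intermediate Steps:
p = 67/52 (p = -67*(-1/52) = 67/52 ≈ 1.2885)
1/(879 + p) = 1/(879 + 67/52) = 1/(45775/52) = 52/45775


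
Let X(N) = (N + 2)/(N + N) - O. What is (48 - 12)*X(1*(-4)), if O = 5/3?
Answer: -51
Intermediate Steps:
O = 5/3 (O = 5*(1/3) = 5/3 ≈ 1.6667)
X(N) = -5/3 + (2 + N)/(2*N) (X(N) = (N + 2)/(N + N) - 1*5/3 = (2 + N)/((2*N)) - 5/3 = (2 + N)*(1/(2*N)) - 5/3 = (2 + N)/(2*N) - 5/3 = -5/3 + (2 + N)/(2*N))
(48 - 12)*X(1*(-4)) = (48 - 12)*(-7/6 + 1/(1*(-4))) = 36*(-7/6 + 1/(-4)) = 36*(-7/6 - 1/4) = 36*(-17/12) = -51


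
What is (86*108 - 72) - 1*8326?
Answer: 890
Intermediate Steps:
(86*108 - 72) - 1*8326 = (9288 - 72) - 8326 = 9216 - 8326 = 890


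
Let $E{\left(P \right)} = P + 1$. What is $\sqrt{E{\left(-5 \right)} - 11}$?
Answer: $i \sqrt{15} \approx 3.873 i$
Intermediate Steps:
$E{\left(P \right)} = 1 + P$
$\sqrt{E{\left(-5 \right)} - 11} = \sqrt{\left(1 - 5\right) - 11} = \sqrt{-4 - 11} = \sqrt{-15} = i \sqrt{15}$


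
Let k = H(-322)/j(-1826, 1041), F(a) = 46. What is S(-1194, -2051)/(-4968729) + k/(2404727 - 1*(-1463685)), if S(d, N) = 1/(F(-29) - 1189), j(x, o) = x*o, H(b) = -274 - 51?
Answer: 3066363816689/13920489616129364069208 ≈ 2.2028e-10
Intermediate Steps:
H(b) = -325
j(x, o) = o*x
S(d, N) = -1/1143 (S(d, N) = 1/(46 - 1189) = 1/(-1143) = -1/1143)
k = 325/1900866 (k = -325/(1041*(-1826)) = -325/(-1900866) = -325*(-1/1900866) = 325/1900866 ≈ 0.00017097)
S(-1194, -2051)/(-4968729) + k/(2404727 - 1*(-1463685)) = -1/1143/(-4968729) + 325/(1900866*(2404727 - 1*(-1463685))) = -1/1143*(-1/4968729) + 325/(1900866*(2404727 + 1463685)) = 1/5679257247 + (325/1900866)/3868412 = 1/5679257247 + (325/1900866)*(1/3868412) = 1/5679257247 + 325/7353332844792 = 3066363816689/13920489616129364069208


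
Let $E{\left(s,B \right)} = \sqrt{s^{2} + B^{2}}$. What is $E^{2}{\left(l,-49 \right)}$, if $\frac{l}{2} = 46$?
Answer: $10865$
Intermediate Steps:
$l = 92$ ($l = 2 \cdot 46 = 92$)
$E{\left(s,B \right)} = \sqrt{B^{2} + s^{2}}$
$E^{2}{\left(l,-49 \right)} = \left(\sqrt{\left(-49\right)^{2} + 92^{2}}\right)^{2} = \left(\sqrt{2401 + 8464}\right)^{2} = \left(\sqrt{10865}\right)^{2} = 10865$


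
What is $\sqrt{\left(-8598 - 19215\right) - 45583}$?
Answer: $2 i \sqrt{18349} \approx 270.92 i$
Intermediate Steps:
$\sqrt{\left(-8598 - 19215\right) - 45583} = \sqrt{-27813 - 45583} = \sqrt{-73396} = 2 i \sqrt{18349}$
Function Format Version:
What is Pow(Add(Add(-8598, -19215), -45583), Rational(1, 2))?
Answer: Mul(2, I, Pow(18349, Rational(1, 2))) ≈ Mul(270.92, I)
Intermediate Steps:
Pow(Add(Add(-8598, -19215), -45583), Rational(1, 2)) = Pow(Add(-27813, -45583), Rational(1, 2)) = Pow(-73396, Rational(1, 2)) = Mul(2, I, Pow(18349, Rational(1, 2)))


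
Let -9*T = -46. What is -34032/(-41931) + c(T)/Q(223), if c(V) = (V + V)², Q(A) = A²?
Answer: 5090276576/6255560097 ≈ 0.81372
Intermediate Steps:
T = 46/9 (T = -⅑*(-46) = 46/9 ≈ 5.1111)
c(V) = 4*V² (c(V) = (2*V)² = 4*V²)
-34032/(-41931) + c(T)/Q(223) = -34032/(-41931) + (4*(46/9)²)/(223²) = -34032*(-1/41931) + (4*(2116/81))/49729 = 11344/13977 + (8464/81)*(1/49729) = 11344/13977 + 8464/4028049 = 5090276576/6255560097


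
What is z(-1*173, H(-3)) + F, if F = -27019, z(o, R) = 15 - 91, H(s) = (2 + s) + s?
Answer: -27095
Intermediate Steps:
H(s) = 2 + 2*s
z(o, R) = -76
z(-1*173, H(-3)) + F = -76 - 27019 = -27095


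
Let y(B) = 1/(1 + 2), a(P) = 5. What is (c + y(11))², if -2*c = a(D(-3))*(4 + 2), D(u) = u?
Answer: 1936/9 ≈ 215.11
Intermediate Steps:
y(B) = ⅓ (y(B) = 1/3 = ⅓)
c = -15 (c = -5*(4 + 2)/2 = -5*6/2 = -½*30 = -15)
(c + y(11))² = (-15 + ⅓)² = (-44/3)² = 1936/9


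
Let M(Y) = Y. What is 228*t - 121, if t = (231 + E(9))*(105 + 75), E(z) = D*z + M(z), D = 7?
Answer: 12434999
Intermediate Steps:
E(z) = 8*z (E(z) = 7*z + z = 8*z)
t = 54540 (t = (231 + 8*9)*(105 + 75) = (231 + 72)*180 = 303*180 = 54540)
228*t - 121 = 228*54540 - 121 = 12435120 - 121 = 12434999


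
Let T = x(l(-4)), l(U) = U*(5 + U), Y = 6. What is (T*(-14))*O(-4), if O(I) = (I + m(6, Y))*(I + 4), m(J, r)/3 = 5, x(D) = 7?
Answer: 0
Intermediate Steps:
T = 7
m(J, r) = 15 (m(J, r) = 3*5 = 15)
O(I) = (4 + I)*(15 + I) (O(I) = (I + 15)*(I + 4) = (15 + I)*(4 + I) = (4 + I)*(15 + I))
(T*(-14))*O(-4) = (7*(-14))*(60 + (-4)² + 19*(-4)) = -98*(60 + 16 - 76) = -98*0 = 0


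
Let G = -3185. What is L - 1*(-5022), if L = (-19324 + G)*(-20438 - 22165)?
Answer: 958955949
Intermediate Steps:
L = 958950927 (L = (-19324 - 3185)*(-20438 - 22165) = -22509*(-42603) = 958950927)
L - 1*(-5022) = 958950927 - 1*(-5022) = 958950927 + 5022 = 958955949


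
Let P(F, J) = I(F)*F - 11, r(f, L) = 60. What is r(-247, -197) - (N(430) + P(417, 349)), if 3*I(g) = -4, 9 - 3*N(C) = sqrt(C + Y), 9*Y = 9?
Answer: 624 + sqrt(431)/3 ≈ 630.92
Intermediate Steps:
Y = 1 (Y = (1/9)*9 = 1)
N(C) = 3 - sqrt(1 + C)/3 (N(C) = 3 - sqrt(C + 1)/3 = 3 - sqrt(1 + C)/3)
I(g) = -4/3 (I(g) = (1/3)*(-4) = -4/3)
P(F, J) = -11 - 4*F/3 (P(F, J) = -4*F/3 - 11 = -11 - 4*F/3)
r(-247, -197) - (N(430) + P(417, 349)) = 60 - ((3 - sqrt(1 + 430)/3) + (-11 - 4/3*417)) = 60 - ((3 - sqrt(431)/3) + (-11 - 556)) = 60 - ((3 - sqrt(431)/3) - 567) = 60 - (-564 - sqrt(431)/3) = 60 + (564 + sqrt(431)/3) = 624 + sqrt(431)/3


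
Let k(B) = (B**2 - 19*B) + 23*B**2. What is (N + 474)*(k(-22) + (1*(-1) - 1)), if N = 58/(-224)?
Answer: 39900368/7 ≈ 5.7001e+6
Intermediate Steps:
N = -29/112 (N = 58*(-1/224) = -29/112 ≈ -0.25893)
k(B) = -19*B + 24*B**2
(N + 474)*(k(-22) + (1*(-1) - 1)) = (-29/112 + 474)*(-22*(-19 + 24*(-22)) + (1*(-1) - 1)) = 53059*(-22*(-19 - 528) + (-1 - 1))/112 = 53059*(-22*(-547) - 2)/112 = 53059*(12034 - 2)/112 = (53059/112)*12032 = 39900368/7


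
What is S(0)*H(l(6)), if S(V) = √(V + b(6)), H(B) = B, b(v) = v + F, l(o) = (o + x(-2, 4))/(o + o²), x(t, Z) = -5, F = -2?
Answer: 1/21 ≈ 0.047619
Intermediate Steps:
l(o) = (-5 + o)/(o + o²) (l(o) = (o - 5)/(o + o²) = (-5 + o)/(o + o²))
b(v) = -2 + v (b(v) = v - 2 = -2 + v)
S(V) = √(4 + V) (S(V) = √(V + (-2 + 6)) = √(V + 4) = √(4 + V))
S(0)*H(l(6)) = √(4 + 0)*((-5 + 6)/(6*(1 + 6))) = √4*((⅙)*1/7) = 2*((⅙)*(⅐)*1) = 2*(1/42) = 1/21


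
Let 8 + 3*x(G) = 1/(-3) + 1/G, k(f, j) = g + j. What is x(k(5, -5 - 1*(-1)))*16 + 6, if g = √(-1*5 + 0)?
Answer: -2486/63 - 16*I*√5/63 ≈ -39.46 - 0.56789*I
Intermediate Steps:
g = I*√5 (g = √(-5 + 0) = √(-5) = I*√5 ≈ 2.2361*I)
k(f, j) = j + I*√5 (k(f, j) = I*√5 + j = j + I*√5)
x(G) = -25/9 + 1/(3*G) (x(G) = -8/3 + (1/(-3) + 1/G)/3 = -8/3 + (1*(-⅓) + 1/G)/3 = -8/3 + (-⅓ + 1/G)/3 = -8/3 + (-⅑ + 1/(3*G)) = -25/9 + 1/(3*G))
x(k(5, -5 - 1*(-1)))*16 + 6 = ((3 - 25*((-5 - 1*(-1)) + I*√5))/(9*((-5 - 1*(-1)) + I*√5)))*16 + 6 = ((3 - 25*((-5 + 1) + I*√5))/(9*((-5 + 1) + I*√5)))*16 + 6 = ((3 - 25*(-4 + I*√5))/(9*(-4 + I*√5)))*16 + 6 = ((3 + (100 - 25*I*√5))/(9*(-4 + I*√5)))*16 + 6 = ((103 - 25*I*√5)/(9*(-4 + I*√5)))*16 + 6 = 16*(103 - 25*I*√5)/(9*(-4 + I*√5)) + 6 = 6 + 16*(103 - 25*I*√5)/(9*(-4 + I*√5))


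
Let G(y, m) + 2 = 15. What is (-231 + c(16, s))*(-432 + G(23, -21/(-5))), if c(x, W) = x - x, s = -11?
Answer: 96789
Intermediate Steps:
G(y, m) = 13 (G(y, m) = -2 + 15 = 13)
c(x, W) = 0
(-231 + c(16, s))*(-432 + G(23, -21/(-5))) = (-231 + 0)*(-432 + 13) = -231*(-419) = 96789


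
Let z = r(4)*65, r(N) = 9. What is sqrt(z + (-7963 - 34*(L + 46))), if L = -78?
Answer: I*sqrt(6290) ≈ 79.31*I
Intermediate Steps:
z = 585 (z = 9*65 = 585)
sqrt(z + (-7963 - 34*(L + 46))) = sqrt(585 + (-7963 - 34*(-78 + 46))) = sqrt(585 + (-7963 - 34*(-32))) = sqrt(585 + (-7963 - 1*(-1088))) = sqrt(585 + (-7963 + 1088)) = sqrt(585 - 6875) = sqrt(-6290) = I*sqrt(6290)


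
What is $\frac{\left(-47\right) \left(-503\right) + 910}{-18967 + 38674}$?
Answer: $\frac{24551}{19707} \approx 1.2458$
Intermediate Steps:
$\frac{\left(-47\right) \left(-503\right) + 910}{-18967 + 38674} = \frac{23641 + 910}{19707} = 24551 \cdot \frac{1}{19707} = \frac{24551}{19707}$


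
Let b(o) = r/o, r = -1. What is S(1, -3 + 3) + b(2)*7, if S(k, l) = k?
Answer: -5/2 ≈ -2.5000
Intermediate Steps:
b(o) = -1/o
S(1, -3 + 3) + b(2)*7 = 1 - 1/2*7 = 1 - 1*½*7 = 1 - ½*7 = 1 - 7/2 = -5/2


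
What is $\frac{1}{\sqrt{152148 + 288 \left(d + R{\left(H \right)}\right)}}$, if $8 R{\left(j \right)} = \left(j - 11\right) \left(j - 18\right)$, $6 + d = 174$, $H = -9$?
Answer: $\frac{\sqrt{54993}}{109986} \approx 0.0021321$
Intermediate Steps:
$d = 168$ ($d = -6 + 174 = 168$)
$R{\left(j \right)} = \frac{\left(-18 + j\right) \left(-11 + j\right)}{8}$ ($R{\left(j \right)} = \frac{\left(j - 11\right) \left(j - 18\right)}{8} = \frac{\left(-11 + j\right) \left(-18 + j\right)}{8} = \frac{\left(-18 + j\right) \left(-11 + j\right)}{8}$)
$\frac{1}{\sqrt{152148 + 288 \left(d + R{\left(H \right)}\right)}} = \frac{1}{\sqrt{152148 + 288 \left(168 + \left(\frac{99}{4} - - \frac{261}{8} + \frac{\left(-9\right)^{2}}{8}\right)\right)}} = \frac{1}{\sqrt{152148 + 288 \left(168 + \left(\frac{99}{4} + \frac{261}{8} + \frac{1}{8} \cdot 81\right)\right)}} = \frac{1}{\sqrt{152148 + 288 \left(168 + \left(\frac{99}{4} + \frac{261}{8} + \frac{81}{8}\right)\right)}} = \frac{1}{\sqrt{152148 + 288 \left(168 + \frac{135}{2}\right)}} = \frac{1}{\sqrt{152148 + 288 \cdot \frac{471}{2}}} = \frac{1}{\sqrt{152148 + 67824}} = \frac{1}{\sqrt{219972}} = \frac{1}{2 \sqrt{54993}} = \frac{\sqrt{54993}}{109986}$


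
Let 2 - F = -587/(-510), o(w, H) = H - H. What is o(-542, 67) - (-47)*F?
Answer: 20351/510 ≈ 39.904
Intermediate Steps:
o(w, H) = 0
F = 433/510 (F = 2 - (-587)/(-510) = 2 - (-587)*(-1)/510 = 2 - 1*587/510 = 2 - 587/510 = 433/510 ≈ 0.84902)
o(-542, 67) - (-47)*F = 0 - (-47)*433/510 = 0 - 1*(-20351/510) = 0 + 20351/510 = 20351/510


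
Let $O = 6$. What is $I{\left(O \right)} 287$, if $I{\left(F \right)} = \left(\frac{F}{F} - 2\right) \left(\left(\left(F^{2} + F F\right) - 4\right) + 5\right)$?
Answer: $-20951$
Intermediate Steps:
$I{\left(F \right)} = -1 - 2 F^{2}$ ($I{\left(F \right)} = \left(1 - 2\right) \left(\left(\left(F^{2} + F^{2}\right) - 4\right) + 5\right) = - (\left(2 F^{2} - 4\right) + 5) = - (\left(-4 + 2 F^{2}\right) + 5) = - (1 + 2 F^{2}) = -1 - 2 F^{2}$)
$I{\left(O \right)} 287 = \left(-1 - 2 \cdot 6^{2}\right) 287 = \left(-1 - 72\right) 287 = \left(-73\right) 287 = -20951$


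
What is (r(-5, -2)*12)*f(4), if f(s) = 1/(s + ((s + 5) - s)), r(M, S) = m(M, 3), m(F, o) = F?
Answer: -20/3 ≈ -6.6667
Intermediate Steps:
r(M, S) = M
f(s) = 1/(5 + s) (f(s) = 1/(s + ((5 + s) - s)) = 1/(s + 5) = 1/(5 + s))
(r(-5, -2)*12)*f(4) = (-5*12)/(5 + 4) = -60/9 = -60*⅑ = -20/3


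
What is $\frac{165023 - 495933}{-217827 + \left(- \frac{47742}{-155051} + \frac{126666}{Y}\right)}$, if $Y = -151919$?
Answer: $\frac{7794648872280790}{5130969383848731} \approx 1.5191$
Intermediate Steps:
$\frac{165023 - 495933}{-217827 + \left(- \frac{47742}{-155051} + \frac{126666}{Y}\right)} = \frac{165023 - 495933}{-217827 + \left(- \frac{47742}{-155051} + \frac{126666}{-151919}\right)} = - \frac{330910}{-217827 + \left(\left(-47742\right) \left(- \frac{1}{155051}\right) + 126666 \left(- \frac{1}{151919}\right)\right)} = - \frac{330910}{-217827 + \left(\frac{47742}{155051} - \frac{126666}{151919}\right)} = - \frac{330910}{-217827 - \frac{12386773068}{23555192869}} = - \frac{330910}{- \frac{5130969383848731}{23555192869}} = \left(-330910\right) \left(- \frac{23555192869}{5130969383848731}\right) = \frac{7794648872280790}{5130969383848731}$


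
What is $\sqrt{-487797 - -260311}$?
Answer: $i \sqrt{227486} \approx 476.96 i$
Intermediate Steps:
$\sqrt{-487797 - -260311} = \sqrt{-487797 + 260311} = \sqrt{-227486} = i \sqrt{227486}$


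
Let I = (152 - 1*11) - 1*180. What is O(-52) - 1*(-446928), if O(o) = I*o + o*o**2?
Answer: 308348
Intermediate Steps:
I = -39 (I = (152 - 11) - 180 = 141 - 180 = -39)
O(o) = o**3 - 39*o (O(o) = -39*o + o*o**2 = -39*o + o**3 = o**3 - 39*o)
O(-52) - 1*(-446928) = -52*(-39 + (-52)**2) - 1*(-446928) = -52*(-39 + 2704) + 446928 = -52*2665 + 446928 = -138580 + 446928 = 308348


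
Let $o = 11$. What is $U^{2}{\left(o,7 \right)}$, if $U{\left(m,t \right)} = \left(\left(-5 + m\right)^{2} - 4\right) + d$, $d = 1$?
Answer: $1089$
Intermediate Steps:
$U{\left(m,t \right)} = -3 + \left(-5 + m\right)^{2}$ ($U{\left(m,t \right)} = \left(\left(-5 + m\right)^{2} - 4\right) + 1 = \left(-4 + \left(-5 + m\right)^{2}\right) + 1 = -3 + \left(-5 + m\right)^{2}$)
$U^{2}{\left(o,7 \right)} = \left(-3 + \left(-5 + 11\right)^{2}\right)^{2} = \left(-3 + 6^{2}\right)^{2} = \left(-3 + 36\right)^{2} = 33^{2} = 1089$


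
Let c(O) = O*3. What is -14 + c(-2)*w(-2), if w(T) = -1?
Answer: -8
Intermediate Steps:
c(O) = 3*O
-14 + c(-2)*w(-2) = -14 + (3*(-2))*(-1) = -14 - 6*(-1) = -14 + 6 = -8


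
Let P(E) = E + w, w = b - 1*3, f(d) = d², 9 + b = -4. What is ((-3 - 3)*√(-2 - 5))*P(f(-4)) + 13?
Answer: 13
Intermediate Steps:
b = -13 (b = -9 - 4 = -13)
w = -16 (w = -13 - 1*3 = -13 - 3 = -16)
P(E) = -16 + E (P(E) = E - 16 = -16 + E)
((-3 - 3)*√(-2 - 5))*P(f(-4)) + 13 = ((-3 - 3)*√(-2 - 5))*(-16 + (-4)²) + 13 = (-6*I*√7)*(-16 + 16) + 13 = -6*I*√7*0 + 13 = 0 + 13 = 13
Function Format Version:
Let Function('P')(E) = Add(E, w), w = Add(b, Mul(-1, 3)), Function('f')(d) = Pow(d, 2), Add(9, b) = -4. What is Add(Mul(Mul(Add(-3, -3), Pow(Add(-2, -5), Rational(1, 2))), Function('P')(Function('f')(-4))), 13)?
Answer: 13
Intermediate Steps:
b = -13 (b = Add(-9, -4) = -13)
w = -16 (w = Add(-13, Mul(-1, 3)) = Add(-13, -3) = -16)
Function('P')(E) = Add(-16, E) (Function('P')(E) = Add(E, -16) = Add(-16, E))
Add(Mul(Mul(Add(-3, -3), Pow(Add(-2, -5), Rational(1, 2))), Function('P')(Function('f')(-4))), 13) = Add(Mul(Mul(Add(-3, -3), Pow(Add(-2, -5), Rational(1, 2))), Add(-16, Pow(-4, 2))), 13) = Add(Mul(Mul(-6, Pow(-7, Rational(1, 2))), Add(-16, 16)), 13) = Add(Mul(Mul(-6, Mul(I, Pow(7, Rational(1, 2)))), 0), 13) = Add(Mul(Mul(-6, I, Pow(7, Rational(1, 2))), 0), 13) = Add(0, 13) = 13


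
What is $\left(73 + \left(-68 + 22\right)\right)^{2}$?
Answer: $729$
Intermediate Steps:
$\left(73 + \left(-68 + 22\right)\right)^{2} = \left(73 - 46\right)^{2} = 27^{2} = 729$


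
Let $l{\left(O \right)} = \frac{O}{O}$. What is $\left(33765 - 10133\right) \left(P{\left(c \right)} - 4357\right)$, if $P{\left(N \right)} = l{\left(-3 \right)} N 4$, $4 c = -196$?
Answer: $-107596496$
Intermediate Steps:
$l{\left(O \right)} = 1$
$c = -49$ ($c = \frac{1}{4} \left(-196\right) = -49$)
$P{\left(N \right)} = 4 N$ ($P{\left(N \right)} = 1 N 4 = N 4 = 4 N$)
$\left(33765 - 10133\right) \left(P{\left(c \right)} - 4357\right) = \left(33765 - 10133\right) \left(4 \left(-49\right) - 4357\right) = 23632 \left(-196 - 4357\right) = 23632 \left(-4553\right) = -107596496$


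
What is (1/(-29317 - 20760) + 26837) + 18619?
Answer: 2276300111/50077 ≈ 45456.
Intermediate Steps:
(1/(-29317 - 20760) + 26837) + 18619 = (1/(-50077) + 26837) + 18619 = (-1/50077 + 26837) + 18619 = 1343916448/50077 + 18619 = 2276300111/50077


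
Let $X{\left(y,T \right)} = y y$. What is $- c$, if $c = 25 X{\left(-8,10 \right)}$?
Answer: $-1600$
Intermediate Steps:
$X{\left(y,T \right)} = y^{2}$
$c = 1600$ ($c = 25 \left(-8\right)^{2} = 25 \cdot 64 = 1600$)
$- c = \left(-1\right) 1600 = -1600$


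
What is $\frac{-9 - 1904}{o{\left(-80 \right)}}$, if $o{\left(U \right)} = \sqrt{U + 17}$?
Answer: $\frac{1913 i \sqrt{7}}{21} \approx 241.02 i$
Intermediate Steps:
$o{\left(U \right)} = \sqrt{17 + U}$
$\frac{-9 - 1904}{o{\left(-80 \right)}} = \frac{-9 - 1904}{\sqrt{17 - 80}} = \frac{-9 - 1904}{\sqrt{-63}} = - \frac{1913}{3 i \sqrt{7}} = - 1913 \left(- \frac{i \sqrt{7}}{21}\right) = \frac{1913 i \sqrt{7}}{21}$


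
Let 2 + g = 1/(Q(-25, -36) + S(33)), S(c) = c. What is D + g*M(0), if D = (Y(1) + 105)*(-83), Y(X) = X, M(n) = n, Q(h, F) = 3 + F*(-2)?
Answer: -8798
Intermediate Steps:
Q(h, F) = 3 - 2*F
g = -215/108 (g = -2 + 1/((3 - 2*(-36)) + 33) = -2 + 1/((3 + 72) + 33) = -2 + 1/(75 + 33) = -2 + 1/108 = -215/108 ≈ -1.9907)
D = -8798 (D = (1 + 105)*(-83) = 106*(-83) = -8798)
D + g*M(0) = -8798 - 215/108*0 = -8798 + 0 = -8798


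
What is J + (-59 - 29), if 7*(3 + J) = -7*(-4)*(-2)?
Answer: -99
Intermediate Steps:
J = -11 (J = -3 + (-7*(-4)*(-2))/7 = -3 + (28*(-2))/7 = -3 + (⅐)*(-56) = -3 - 8 = -11)
J + (-59 - 29) = -11 + (-59 - 29) = -11 - 88 = -99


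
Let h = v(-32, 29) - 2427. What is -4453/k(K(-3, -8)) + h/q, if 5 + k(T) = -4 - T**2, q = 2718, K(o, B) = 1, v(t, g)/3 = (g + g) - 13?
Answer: 2013389/4530 ≈ 444.46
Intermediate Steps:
v(t, g) = -39 + 6*g (v(t, g) = 3*((g + g) - 13) = 3*(2*g - 13) = 3*(-13 + 2*g) = -39 + 6*g)
h = -2292 (h = (-39 + 6*29) - 2427 = (-39 + 174) - 2427 = 135 - 2427 = -2292)
k(T) = -9 - T**2 (k(T) = -5 + (-4 - T**2) = -9 - T**2)
-4453/k(K(-3, -8)) + h/q = -4453/(-9 - 1*1**2) - 2292/2718 = -4453/(-9 - 1*1) - 2292*1/2718 = -4453/(-9 - 1) - 382/453 = -4453/(-10) - 382/453 = -4453*(-1/10) - 382/453 = 4453/10 - 382/453 = 2013389/4530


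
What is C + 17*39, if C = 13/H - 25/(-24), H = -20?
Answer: 79607/120 ≈ 663.39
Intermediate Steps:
C = 47/120 (C = 13/(-20) - 25/(-24) = 13*(-1/20) - 25*(-1/24) = -13/20 + 25/24 = 47/120 ≈ 0.39167)
C + 17*39 = 47/120 + 17*39 = 47/120 + 663 = 79607/120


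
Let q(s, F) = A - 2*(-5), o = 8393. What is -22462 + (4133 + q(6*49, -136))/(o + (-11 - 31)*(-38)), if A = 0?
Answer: -224368775/9989 ≈ -22462.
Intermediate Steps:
q(s, F) = 10 (q(s, F) = 0 - 2*(-5) = 0 + 10 = 10)
-22462 + (4133 + q(6*49, -136))/(o + (-11 - 31)*(-38)) = -22462 + (4133 + 10)/(8393 + (-11 - 31)*(-38)) = -22462 + 4143/(8393 - 42*(-38)) = -22462 + 4143/(8393 + 1596) = -22462 + 4143/9989 = -224368775/9989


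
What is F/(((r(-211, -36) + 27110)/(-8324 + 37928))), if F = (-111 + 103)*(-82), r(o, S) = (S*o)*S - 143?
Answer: -6473408/82163 ≈ -78.787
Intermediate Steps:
r(o, S) = -143 + o*S**2 (r(o, S) = o*S**2 - 143 = -143 + o*S**2)
F = 656 (F = -8*(-82) = 656)
F/(((r(-211, -36) + 27110)/(-8324 + 37928))) = 656/((((-143 - 211*(-36)**2) + 27110)/(-8324 + 37928))) = 656/((((-143 - 211*1296) + 27110)/29604)) = 656/((((-143 - 273456) + 27110)*(1/29604))) = 656/(((-273599 + 27110)*(1/29604))) = 656/((-246489*1/29604)) = 656/(-82163/9868) = 656*(-9868/82163) = -6473408/82163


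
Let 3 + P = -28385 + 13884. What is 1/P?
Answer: -1/14504 ≈ -6.8947e-5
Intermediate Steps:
P = -14504 (P = -3 + (-28385 + 13884) = -3 - 14501 = -14504)
1/P = 1/(-14504) = -1/14504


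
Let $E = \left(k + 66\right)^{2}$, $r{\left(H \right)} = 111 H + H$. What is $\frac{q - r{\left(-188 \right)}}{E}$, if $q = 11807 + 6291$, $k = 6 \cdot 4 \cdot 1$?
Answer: $\frac{19577}{4050} \approx 4.8338$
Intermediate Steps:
$r{\left(H \right)} = 112 H$
$k = 24$ ($k = 24 \cdot 1 = 24$)
$q = 18098$
$E = 8100$ ($E = \left(24 + 66\right)^{2} = 90^{2} = 8100$)
$\frac{q - r{\left(-188 \right)}}{E} = \frac{18098 - 112 \left(-188\right)}{8100} = \left(18098 - -21056\right) \frac{1}{8100} = \left(18098 + 21056\right) \frac{1}{8100} = 39154 \cdot \frac{1}{8100} = \frac{19577}{4050}$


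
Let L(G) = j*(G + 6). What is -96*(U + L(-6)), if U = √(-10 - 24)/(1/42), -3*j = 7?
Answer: -4032*I*√34 ≈ -23510.0*I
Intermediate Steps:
j = -7/3 (j = -⅓*7 = -7/3 ≈ -2.3333)
L(G) = -14 - 7*G/3 (L(G) = -7*(G + 6)/3 = -7*(6 + G)/3 = -14 - 7*G/3)
U = 42*I*√34 (U = √(-34)/(1/42) = (I*√34)*42 = 42*I*√34 ≈ 244.9*I)
-96*(U + L(-6)) = -96*(42*I*√34 + (-14 - 7/3*(-6))) = -96*(42*I*√34 + (-14 + 14)) = -96*(42*I*√34 + 0) = -4032*I*√34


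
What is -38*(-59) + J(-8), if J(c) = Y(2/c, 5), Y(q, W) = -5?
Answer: 2237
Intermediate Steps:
J(c) = -5
-38*(-59) + J(-8) = -38*(-59) - 5 = 2242 - 5 = 2237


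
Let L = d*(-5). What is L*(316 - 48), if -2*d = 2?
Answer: 1340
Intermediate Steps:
d = -1 (d = -1/2*2 = -1)
L = 5 (L = -1*(-5) = 5)
L*(316 - 48) = 5*(316 - 48) = 5*268 = 1340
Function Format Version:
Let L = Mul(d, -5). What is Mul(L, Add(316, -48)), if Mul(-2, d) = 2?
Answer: 1340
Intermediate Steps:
d = -1 (d = Mul(Rational(-1, 2), 2) = -1)
L = 5 (L = Mul(-1, -5) = 5)
Mul(L, Add(316, -48)) = Mul(5, Add(316, -48)) = Mul(5, 268) = 1340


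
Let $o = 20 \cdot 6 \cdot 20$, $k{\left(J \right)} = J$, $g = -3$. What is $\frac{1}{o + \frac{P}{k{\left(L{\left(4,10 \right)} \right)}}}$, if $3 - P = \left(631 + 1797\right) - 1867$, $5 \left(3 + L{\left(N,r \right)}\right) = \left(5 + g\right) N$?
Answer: $\frac{7}{19590} \approx 0.00035733$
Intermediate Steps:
$L{\left(N,r \right)} = -3 + \frac{2 N}{5}$ ($L{\left(N,r \right)} = -3 + \frac{\left(5 - 3\right) N}{5} = -3 + \frac{2 N}{5}$)
$o = 2400$ ($o = 120 \cdot 20 = 2400$)
$P = -558$ ($P = 3 - \left(\left(631 + 1797\right) - 1867\right) = 3 - \left(2428 - 1867\right) = 3 - 561 = -558$)
$\frac{1}{o + \frac{P}{k{\left(L{\left(4,10 \right)} \right)}}} = \frac{1}{2400 - \frac{558}{-3 + \frac{2}{5} \cdot 4}} = \frac{1}{2400 - \frac{558}{-3 + \frac{8}{5}}} = \frac{1}{2400 - \frac{558}{- \frac{7}{5}}} = \frac{1}{2400 - - \frac{2790}{7}} = \frac{1}{2400 + \frac{2790}{7}} = \frac{1}{\frac{19590}{7}} = \frac{7}{19590}$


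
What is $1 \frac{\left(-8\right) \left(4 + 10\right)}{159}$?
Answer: $- \frac{112}{159} \approx -0.7044$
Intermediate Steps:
$1 \frac{\left(-8\right) \left(4 + 10\right)}{159} = 1 \left(-8\right) 14 \cdot \frac{1}{159} = 1 \left(\left(-112\right) \frac{1}{159}\right) = 1 \left(- \frac{112}{159}\right) = - \frac{112}{159}$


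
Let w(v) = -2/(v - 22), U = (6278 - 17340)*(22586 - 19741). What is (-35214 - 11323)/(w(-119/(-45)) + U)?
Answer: 40533727/27411580600 ≈ 0.0014787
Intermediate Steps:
U = -31471390 (U = -11062*2845 = -31471390)
w(v) = -2/(-22 + v)
(-35214 - 11323)/(w(-119/(-45)) + U) = (-35214 - 11323)/(-2/(-22 - 119/(-45)) - 31471390) = -46537/(-2/(-22 - 119*(-1/45)) - 31471390) = -46537/(-2/(-22 + 119/45) - 31471390) = -46537/(-2/(-871/45) - 31471390) = -46537/(-2*(-45/871) - 31471390) = -46537/(90/871 - 31471390) = -46537/(-27411580600/871) = -46537*(-871/27411580600) = 40533727/27411580600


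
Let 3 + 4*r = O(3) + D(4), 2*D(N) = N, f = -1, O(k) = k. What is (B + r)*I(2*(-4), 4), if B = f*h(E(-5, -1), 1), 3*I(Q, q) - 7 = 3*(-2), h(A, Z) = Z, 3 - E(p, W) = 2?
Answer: -1/6 ≈ -0.16667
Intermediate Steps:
E(p, W) = 1 (E(p, W) = 3 - 1*2 = 3 - 2 = 1)
D(N) = N/2
I(Q, q) = 1/3 (I(Q, q) = 7/3 + (3*(-2))/3 = 7/3 + (1/3)*(-6) = 7/3 - 2 = 1/3)
B = -1 (B = -1*1 = -1)
r = 1/2 (r = -3/4 + (3 + (1/2)*4)/4 = -3/4 + (3 + 2)/4 = -3/4 + (1/4)*5 = -3/4 + 5/4 = 1/2 ≈ 0.50000)
(B + r)*I(2*(-4), 4) = (-1 + 1/2)*(1/3) = -1/2*1/3 = -1/6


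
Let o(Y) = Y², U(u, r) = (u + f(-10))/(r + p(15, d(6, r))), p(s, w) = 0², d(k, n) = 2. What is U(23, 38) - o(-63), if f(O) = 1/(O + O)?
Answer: -3015981/760 ≈ -3968.4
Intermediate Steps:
f(O) = 1/(2*O)
p(s, w) = 0
U(u, r) = (-1/20 + u)/r (U(u, r) = (u + (½)/(-10))/(r + 0) = (u + (½)*(-⅒))/r = (u - 1/20)/r = (-1/20 + u)/r)
U(23, 38) - o(-63) = (-1/20 + 23)/38 - 1*(-63)² = (1/38)*(459/20) - 1*3969 = 459/760 - 3969 = -3015981/760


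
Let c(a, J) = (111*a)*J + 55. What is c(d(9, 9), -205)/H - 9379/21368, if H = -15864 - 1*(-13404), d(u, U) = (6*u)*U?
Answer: 11814148433/2628264 ≈ 4495.0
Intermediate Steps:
d(u, U) = 6*U*u
c(a, J) = 55 + 111*J*a (c(a, J) = 111*J*a + 55 = 55 + 111*J*a)
H = -2460 (H = -15864 + 13404 = -2460)
c(d(9, 9), -205)/H - 9379/21368 = (55 + 111*(-205)*(6*9*9))/(-2460) - 9379/21368 = (55 + 111*(-205)*486)*(-1/2460) - 9379*1/21368 = (55 - 11058930)*(-1/2460) - 9379/21368 = -11058875*(-1/2460) - 9379/21368 = 2211775/492 - 9379/21368 = 11814148433/2628264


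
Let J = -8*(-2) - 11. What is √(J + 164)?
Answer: 13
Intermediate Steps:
J = 5 (J = 16 - 11 = 5)
√(J + 164) = √(5 + 164) = √169 = 13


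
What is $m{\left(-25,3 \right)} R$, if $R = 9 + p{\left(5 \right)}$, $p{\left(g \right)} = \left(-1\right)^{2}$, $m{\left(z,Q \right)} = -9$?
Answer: $-90$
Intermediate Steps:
$p{\left(g \right)} = 1$
$R = 10$ ($R = 9 + 1 = 10$)
$m{\left(-25,3 \right)} R = \left(-9\right) 10 = -90$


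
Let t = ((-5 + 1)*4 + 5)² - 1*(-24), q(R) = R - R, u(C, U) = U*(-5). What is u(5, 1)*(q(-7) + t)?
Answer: -725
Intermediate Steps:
u(C, U) = -5*U
q(R) = 0
t = 145 (t = (-4*4 + 5)² + 24 = (-16 + 5)² + 24 = (-11)² + 24 = 121 + 24 = 145)
u(5, 1)*(q(-7) + t) = (-5*1)*(0 + 145) = -5*145 = -725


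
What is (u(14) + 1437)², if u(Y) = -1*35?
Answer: 1965604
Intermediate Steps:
u(Y) = -35
(u(14) + 1437)² = (-35 + 1437)² = 1402² = 1965604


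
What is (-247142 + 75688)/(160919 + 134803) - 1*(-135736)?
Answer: 20069974969/147861 ≈ 1.3574e+5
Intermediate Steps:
(-247142 + 75688)/(160919 + 134803) - 1*(-135736) = -171454/295722 + 135736 = -171454*1/295722 + 135736 = -85727/147861 + 135736 = 20069974969/147861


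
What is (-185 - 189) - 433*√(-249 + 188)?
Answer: -374 - 433*I*√61 ≈ -374.0 - 3381.8*I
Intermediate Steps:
(-185 - 189) - 433*√(-249 + 188) = -374 - 433*I*√61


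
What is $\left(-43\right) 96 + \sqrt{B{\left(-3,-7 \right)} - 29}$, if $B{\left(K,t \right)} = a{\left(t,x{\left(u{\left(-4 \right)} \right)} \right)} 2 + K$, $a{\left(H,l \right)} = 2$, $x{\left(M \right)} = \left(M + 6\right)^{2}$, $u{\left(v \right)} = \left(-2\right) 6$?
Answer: $-4128 + 2 i \sqrt{7} \approx -4128.0 + 5.2915 i$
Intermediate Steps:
$u{\left(v \right)} = -12$
$x{\left(M \right)} = \left(6 + M\right)^{2}$
$B{\left(K,t \right)} = 4 + K$ ($B{\left(K,t \right)} = 2 \cdot 2 + K = 4 + K$)
$\left(-43\right) 96 + \sqrt{B{\left(-3,-7 \right)} - 29} = \left(-43\right) 96 + \sqrt{\left(4 - 3\right) - 29} = -4128 + \sqrt{1 - 29} = -4128 + \sqrt{-28} = -4128 + 2 i \sqrt{7}$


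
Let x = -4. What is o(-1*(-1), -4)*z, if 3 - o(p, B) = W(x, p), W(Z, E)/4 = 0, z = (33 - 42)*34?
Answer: -918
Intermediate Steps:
z = -306 (z = -9*34 = -306)
W(Z, E) = 0 (W(Z, E) = 4*0 = 0)
o(p, B) = 3 (o(p, B) = 3 - 1*0 = 3 + 0 = 3)
o(-1*(-1), -4)*z = 3*(-306) = -918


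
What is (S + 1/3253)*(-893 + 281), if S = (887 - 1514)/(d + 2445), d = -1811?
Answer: 623933082/1031201 ≈ 605.05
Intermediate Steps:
S = -627/634 (S = (887 - 1514)/(-1811 + 2445) = -627/634 ≈ -0.98896)
(S + 1/3253)*(-893 + 281) = (-627/634 + 1/3253)*(-893 + 281) = (-627/634 + 1/3253)*(-612) = -2038997/2062402*(-612) = 623933082/1031201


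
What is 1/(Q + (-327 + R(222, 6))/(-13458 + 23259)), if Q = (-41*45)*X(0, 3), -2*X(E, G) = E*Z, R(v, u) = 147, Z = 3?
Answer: -1089/20 ≈ -54.450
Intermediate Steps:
X(E, G) = -3*E/2 (X(E, G) = -E*3/2 = -3*E/2)
Q = 0 (Q = (-41*45)*(-3/2*0) = -1845*0 = 0)
1/(Q + (-327 + R(222, 6))/(-13458 + 23259)) = 1/(0 + (-327 + 147)/(-13458 + 23259)) = 1/(0 - 180/9801) = 1/(0 - 180*1/9801) = 1/(0 - 20/1089) = 1/(-20/1089) = -1089/20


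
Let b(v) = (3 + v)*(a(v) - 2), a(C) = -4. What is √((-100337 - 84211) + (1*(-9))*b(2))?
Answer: I*√184278 ≈ 429.28*I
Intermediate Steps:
b(v) = -18 - 6*v (b(v) = (3 + v)*(-4 - 2) = (3 + v)*(-6) = -18 - 6*v)
√((-100337 - 84211) + (1*(-9))*b(2)) = √((-100337 - 84211) + (1*(-9))*(-18 - 6*2)) = √(-184548 - 9*(-18 - 12)) = √(-184548 - 9*(-30)) = √(-184548 + 270) = √(-184278) = I*√184278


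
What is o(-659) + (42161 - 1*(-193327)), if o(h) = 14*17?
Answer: 235726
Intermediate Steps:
o(h) = 238
o(-659) + (42161 - 1*(-193327)) = 238 + (42161 - 1*(-193327)) = 238 + (42161 + 193327) = 238 + 235488 = 235726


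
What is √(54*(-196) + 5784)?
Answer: 40*I*√3 ≈ 69.282*I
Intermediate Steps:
√(54*(-196) + 5784) = √(-10584 + 5784) = √(-4800) = 40*I*√3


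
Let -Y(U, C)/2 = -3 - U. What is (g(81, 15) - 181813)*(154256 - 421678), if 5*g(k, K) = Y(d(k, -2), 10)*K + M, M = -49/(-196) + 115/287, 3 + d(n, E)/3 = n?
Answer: 138450198263623/2870 ≈ 4.8240e+10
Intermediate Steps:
d(n, E) = -9 + 3*n
Y(U, C) = 6 + 2*U (Y(U, C) = -2*(-3 - U) = 6 + 2*U)
M = 747/1148 (M = -49*(-1/196) + 115*(1/287) = 1/4 + 115/287 = 747/1148 ≈ 0.65070)
g(k, K) = 747/5740 + K*(-12 + 6*k)/5 (g(k, K) = ((6 + 2*(-9 + 3*k))*K + 747/1148)/5 = ((6 + (-18 + 6*k))*K + 747/1148)/5 = ((-12 + 6*k)*K + 747/1148)/5 = (K*(-12 + 6*k) + 747/1148)/5 = (747/1148 + K*(-12 + 6*k))/5 = 747/5740 + K*(-12 + 6*k)/5)
(g(81, 15) - 181813)*(154256 - 421678) = ((747/5740 + (6/5)*15*(-2 + 81)) - 181813)*(154256 - 421678) = ((747/5740 + (6/5)*15*79) - 181813)*(-267422) = ((747/5740 + 1422) - 181813)*(-267422) = (8163027/5740 - 181813)*(-267422) = -1035443593/5740*(-267422) = 138450198263623/2870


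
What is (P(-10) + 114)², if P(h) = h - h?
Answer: 12996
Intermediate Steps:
P(h) = 0
(P(-10) + 114)² = (0 + 114)² = 114² = 12996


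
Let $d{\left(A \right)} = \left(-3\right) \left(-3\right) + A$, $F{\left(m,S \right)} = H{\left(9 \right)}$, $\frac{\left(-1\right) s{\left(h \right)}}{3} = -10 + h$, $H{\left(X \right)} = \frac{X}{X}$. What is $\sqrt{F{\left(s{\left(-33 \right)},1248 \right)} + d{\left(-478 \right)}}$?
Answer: $6 i \sqrt{13} \approx 21.633 i$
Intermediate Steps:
$H{\left(X \right)} = 1$
$s{\left(h \right)} = 30 - 3 h$ ($s{\left(h \right)} = - 3 \left(-10 + h\right) = 30 - 3 h$)
$F{\left(m,S \right)} = 1$
$d{\left(A \right)} = 9 + A$
$\sqrt{F{\left(s{\left(-33 \right)},1248 \right)} + d{\left(-478 \right)}} = \sqrt{1 + \left(9 - 478\right)} = \sqrt{1 - 469} = \sqrt{-468} = 6 i \sqrt{13}$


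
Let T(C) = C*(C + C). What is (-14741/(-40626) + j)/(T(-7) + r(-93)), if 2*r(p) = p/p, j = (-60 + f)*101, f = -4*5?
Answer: -328243339/4001661 ≈ -82.027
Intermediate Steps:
f = -20
T(C) = 2*C**2 (T(C) = C*(2*C) = 2*C**2)
j = -8080 (j = (-60 - 20)*101 = -80*101 = -8080)
r(p) = 1/2 (r(p) = (p/p)/2 = (1/2)*1 = 1/2)
(-14741/(-40626) + j)/(T(-7) + r(-93)) = (-14741/(-40626) - 8080)/(2*(-7)**2 + 1/2) = (-14741*(-1/40626) - 8080)/(2*49 + 1/2) = (14741/40626 - 8080)/(98 + 1/2) = -328243339/(40626*197/2) = -328243339/40626*2/197 = -328243339/4001661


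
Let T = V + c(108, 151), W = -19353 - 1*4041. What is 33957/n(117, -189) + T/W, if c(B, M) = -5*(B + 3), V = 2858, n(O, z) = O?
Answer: 12605089/43446 ≈ 290.13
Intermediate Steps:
W = -23394 (W = -19353 - 4041 = -23394)
c(B, M) = -15 - 5*B (c(B, M) = -5*(3 + B) = -15 - 5*B)
T = 2303 (T = 2858 + (-15 - 5*108) = 2858 + (-15 - 540) = 2858 - 555 = 2303)
33957/n(117, -189) + T/W = 33957/117 + 2303/(-23394) = 33957*(1/117) + 2303*(-1/23394) = 3773/13 - 329/3342 = 12605089/43446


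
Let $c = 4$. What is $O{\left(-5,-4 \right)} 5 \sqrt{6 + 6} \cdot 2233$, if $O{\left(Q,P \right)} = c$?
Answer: $89320 \sqrt{3} \approx 1.5471 \cdot 10^{5}$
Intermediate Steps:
$O{\left(Q,P \right)} = 4$
$O{\left(-5,-4 \right)} 5 \sqrt{6 + 6} \cdot 2233 = 4 \cdot 5 \sqrt{6 + 6} \cdot 2233 = 20 \sqrt{12} \cdot 2233 = 20 \cdot 2 \sqrt{3} \cdot 2233 = 40 \sqrt{3} \cdot 2233 = 89320 \sqrt{3}$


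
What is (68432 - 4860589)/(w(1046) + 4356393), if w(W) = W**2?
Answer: -4792157/5450509 ≈ -0.87921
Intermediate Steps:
(68432 - 4860589)/(w(1046) + 4356393) = (68432 - 4860589)/(1046**2 + 4356393) = -4792157/(1094116 + 4356393) = -4792157/5450509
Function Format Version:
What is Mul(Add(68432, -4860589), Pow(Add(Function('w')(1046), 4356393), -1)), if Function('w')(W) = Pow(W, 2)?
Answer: Rational(-4792157, 5450509) ≈ -0.87921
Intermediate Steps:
Mul(Add(68432, -4860589), Pow(Add(Function('w')(1046), 4356393), -1)) = Mul(Add(68432, -4860589), Pow(Add(Pow(1046, 2), 4356393), -1)) = Mul(-4792157, Pow(Add(1094116, 4356393), -1)) = Mul(-4792157, Pow(5450509, -1)) = Mul(-4792157, Rational(1, 5450509)) = Rational(-4792157, 5450509)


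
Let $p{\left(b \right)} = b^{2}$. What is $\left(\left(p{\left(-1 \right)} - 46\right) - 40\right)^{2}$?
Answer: $7225$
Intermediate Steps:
$\left(\left(p{\left(-1 \right)} - 46\right) - 40\right)^{2} = \left(\left(\left(-1\right)^{2} - 46\right) - 40\right)^{2} = \left(\left(1 - 46\right) - 40\right)^{2} = \left(-45 - 40\right)^{2} = \left(-85\right)^{2} = 7225$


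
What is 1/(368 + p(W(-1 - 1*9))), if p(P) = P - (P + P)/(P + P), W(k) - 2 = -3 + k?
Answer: 1/356 ≈ 0.0028090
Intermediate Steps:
W(k) = -1 + k (W(k) = 2 + (-3 + k) = -1 + k)
p(P) = -1 + P (p(P) = P - 2*P/(2*P) = P - 2*P*1/(2*P) = P - 1*1 = P - 1 = -1 + P)
1/(368 + p(W(-1 - 1*9))) = 1/(368 + (-1 + (-1 + (-1 - 1*9)))) = 1/(368 + (-1 + (-1 + (-1 - 9)))) = 1/(368 + (-1 + (-1 - 10))) = 1/(368 + (-1 - 11)) = 1/(368 - 12) = 1/356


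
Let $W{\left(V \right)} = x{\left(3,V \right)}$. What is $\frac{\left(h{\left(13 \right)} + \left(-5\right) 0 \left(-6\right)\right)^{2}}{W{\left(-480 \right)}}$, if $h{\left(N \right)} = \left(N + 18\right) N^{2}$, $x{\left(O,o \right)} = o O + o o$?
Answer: $\frac{27447121}{228960} \approx 119.88$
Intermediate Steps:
$x{\left(O,o \right)} = o^{2} + O o$ ($x{\left(O,o \right)} = O o + o^{2} = o^{2} + O o$)
$h{\left(N \right)} = N^{2} \left(18 + N\right)$ ($h{\left(N \right)} = \left(18 + N\right) N^{2} = N^{2} \left(18 + N\right)$)
$W{\left(V \right)} = V \left(3 + V\right)$
$\frac{\left(h{\left(13 \right)} + \left(-5\right) 0 \left(-6\right)\right)^{2}}{W{\left(-480 \right)}} = \frac{\left(13^{2} \left(18 + 13\right) + \left(-5\right) 0 \left(-6\right)\right)^{2}}{\left(-480\right) \left(3 - 480\right)} = \frac{\left(169 \cdot 31 + 0 \left(-6\right)\right)^{2}}{\left(-480\right) \left(-477\right)} = \frac{\left(5239 + 0\right)^{2}}{228960} = 5239^{2} \cdot \frac{1}{228960} = 27447121 \cdot \frac{1}{228960} = \frac{27447121}{228960}$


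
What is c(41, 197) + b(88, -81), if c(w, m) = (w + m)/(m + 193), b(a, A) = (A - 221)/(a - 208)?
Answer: 813/260 ≈ 3.1269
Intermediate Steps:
b(a, A) = (-221 + A)/(-208 + a)
c(w, m) = (m + w)/(193 + m)
c(41, 197) + b(88, -81) = (197 + 41)/(193 + 197) + (-221 - 81)/(-208 + 88) = 238/390 - 302/(-120) = (1/390)*238 - 1/120*(-302) = 119/195 + 151/60 = 813/260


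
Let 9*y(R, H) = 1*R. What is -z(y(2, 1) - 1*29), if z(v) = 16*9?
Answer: -144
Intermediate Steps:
y(R, H) = R/9 (y(R, H) = (1*R)/9 = R/9)
z(v) = 144
-z(y(2, 1) - 1*29) = -1*144 = -144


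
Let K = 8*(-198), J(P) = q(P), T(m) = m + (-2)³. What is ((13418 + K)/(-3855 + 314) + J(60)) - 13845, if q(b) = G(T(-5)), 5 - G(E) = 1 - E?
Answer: -49068848/3541 ≈ -13857.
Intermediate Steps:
T(m) = -8 + m (T(m) = m - 8 = -8 + m)
G(E) = 4 + E (G(E) = 5 - (1 - E) = 5 + (-1 + E) = 4 + E)
q(b) = -9 (q(b) = 4 + (-8 - 5) = 4 - 13 = -9)
J(P) = -9
K = -1584
((13418 + K)/(-3855 + 314) + J(60)) - 13845 = ((13418 - 1584)/(-3855 + 314) - 9) - 13845 = (11834/(-3541) - 9) - 13845 = (11834*(-1/3541) - 9) - 13845 = (-11834/3541 - 9) - 13845 = -43703/3541 - 13845 = -49068848/3541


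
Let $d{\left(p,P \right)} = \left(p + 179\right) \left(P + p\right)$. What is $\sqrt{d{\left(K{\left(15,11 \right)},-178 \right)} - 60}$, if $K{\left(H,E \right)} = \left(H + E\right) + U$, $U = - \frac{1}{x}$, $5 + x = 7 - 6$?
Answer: $\frac{i \sqrt{499307}}{4} \approx 176.65 i$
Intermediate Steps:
$x = -4$ ($x = -5 + \left(7 - 6\right) = -5 + 1 = -4$)
$U = \frac{1}{4}$ ($U = - \frac{1}{-4} = \left(-1\right) \left(- \frac{1}{4}\right) = \frac{1}{4} \approx 0.25$)
$K{\left(H,E \right)} = \frac{1}{4} + E + H$ ($K{\left(H,E \right)} = \left(H + E\right) + \frac{1}{4} = \left(E + H\right) + \frac{1}{4} = \frac{1}{4} + E + H$)
$d{\left(p,P \right)} = \left(179 + p\right) \left(P + p\right)$
$\sqrt{d{\left(K{\left(15,11 \right)},-178 \right)} - 60} = \sqrt{\left(\left(\frac{1}{4} + 11 + 15\right)^{2} + 179 \left(-178\right) + 179 \left(\frac{1}{4} + 11 + 15\right) - 178 \left(\frac{1}{4} + 11 + 15\right)\right) - 60} = \sqrt{\left(\left(\frac{105}{4}\right)^{2} - 31862 + 179 \cdot \frac{105}{4} - \frac{9345}{2}\right) - 60} = \sqrt{\left(\frac{11025}{16} - 31862 + \frac{18795}{4} - \frac{9345}{2}\right) - 60} = \sqrt{- \frac{498347}{16} - 60} = \sqrt{- \frac{499307}{16}} = \frac{i \sqrt{499307}}{4}$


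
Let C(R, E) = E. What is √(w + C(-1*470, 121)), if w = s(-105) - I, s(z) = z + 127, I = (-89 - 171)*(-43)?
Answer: I*√11037 ≈ 105.06*I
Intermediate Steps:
I = 11180 (I = -260*(-43) = 11180)
s(z) = 127 + z
w = -11158 (w = (127 - 105) - 1*11180 = 22 - 11180 = -11158)
√(w + C(-1*470, 121)) = √(-11158 + 121) = √(-11037) = I*√11037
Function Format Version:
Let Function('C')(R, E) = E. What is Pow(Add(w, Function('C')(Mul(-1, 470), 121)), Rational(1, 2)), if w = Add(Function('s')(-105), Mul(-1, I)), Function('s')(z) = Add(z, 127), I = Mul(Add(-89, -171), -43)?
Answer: Mul(I, Pow(11037, Rational(1, 2))) ≈ Mul(105.06, I)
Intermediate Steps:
I = 11180 (I = Mul(-260, -43) = 11180)
Function('s')(z) = Add(127, z)
w = -11158 (w = Add(Add(127, -105), Mul(-1, 11180)) = Add(22, -11180) = -11158)
Pow(Add(w, Function('C')(Mul(-1, 470), 121)), Rational(1, 2)) = Pow(Add(-11158, 121), Rational(1, 2)) = Pow(-11037, Rational(1, 2)) = Mul(I, Pow(11037, Rational(1, 2)))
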